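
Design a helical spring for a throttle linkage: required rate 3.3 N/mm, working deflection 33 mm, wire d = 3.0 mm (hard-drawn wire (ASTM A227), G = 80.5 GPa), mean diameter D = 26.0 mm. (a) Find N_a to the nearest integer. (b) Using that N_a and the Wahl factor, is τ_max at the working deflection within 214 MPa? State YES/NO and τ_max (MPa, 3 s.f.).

N_a = Gd⁴/(8D³k) = (80.5×10³)(3.0⁴)/(8·26.0³·3.3) = 14.05 → N_a = 14
Actual rate k = Gd⁴/(8D³·14) = 3.3124 N/mm
Working load F = kδ = 3.3124·33 = 109.31 N
C = 26.0/3.0 = 8.6667; K_W = (4C−1)/(4C−4)+0.615/C = 1.1688
τ_max = K_W·8FD/(πd³) = 1.1688·268.04 = 313.29 MPa
τ_max > 214 MPa → exceeds allowable

(a) 14 coils; (b) NO, τ_max = 313 MPa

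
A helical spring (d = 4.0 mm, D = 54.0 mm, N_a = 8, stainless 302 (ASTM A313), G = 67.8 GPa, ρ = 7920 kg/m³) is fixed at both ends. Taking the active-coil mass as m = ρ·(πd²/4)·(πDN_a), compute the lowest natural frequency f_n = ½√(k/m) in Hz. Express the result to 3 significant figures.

56.5 Hz

k = Gd⁴/(8D³N_a) = (67.8×10³)(4.0⁴)/(8·54.0³·8) = 1.7223 N/mm = 1722.3 N/m
Wire length L = πDN_a = π·54.0·8 = 1357.2 mm
m = ρ·(πd²/4)·L = 7920 × 12.566×10⁻⁶ m² × 1.3572 m = 0.13507 kg
f_n = ½√(k/m) = 0.5·√(1722.3/0.13507) = 0.5·√(12751) = 56.46 Hz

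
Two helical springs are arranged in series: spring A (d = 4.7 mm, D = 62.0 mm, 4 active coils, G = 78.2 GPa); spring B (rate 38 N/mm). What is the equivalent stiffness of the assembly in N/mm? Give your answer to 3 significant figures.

k_A = Gd⁴/(8D³N_a) = (78.2×10³)(4.7⁴)/(8·62.0³·4) = 5.0035 N/mm
Series: 1/k_eq = 1/5.0035 + 1/38 = 0.22618; k_eq = 4.4213 N/mm

4.42 N/mm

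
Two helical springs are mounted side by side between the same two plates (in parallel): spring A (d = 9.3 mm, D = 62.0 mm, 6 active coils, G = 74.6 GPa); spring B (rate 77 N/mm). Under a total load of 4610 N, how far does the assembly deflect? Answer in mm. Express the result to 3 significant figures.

k_A = Gd⁴/(8D³N_a) = (74.6×10³)(9.3⁴)/(8·62.0³·6) = 48.781 N/mm
Parallel: k_eq = 48.781 + 77 = 125.78 N/mm
δ = F/k_eq = 4610/125.78 = 36.651 mm

36.7 mm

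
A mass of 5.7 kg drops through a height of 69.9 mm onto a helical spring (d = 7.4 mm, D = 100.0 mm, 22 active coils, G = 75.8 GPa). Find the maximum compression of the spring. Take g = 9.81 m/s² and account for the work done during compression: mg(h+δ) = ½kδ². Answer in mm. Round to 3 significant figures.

k = Gd⁴/(8D³N_a) = (75.8×10³)(7.4⁴)/(8·100.0³·22) = 1.2915 N/mm
W = mg = 5.7 × 9.81 = 55.917 N
½kδ² − Wδ − Wh = 0 → δ = (W + √(W² + 2kWh))/k
δ = (55.917 + √(3126.7 + 10095.7))/1.2915 = (55.917 + 114.99)/1.2915 = 132.33 mm

132 mm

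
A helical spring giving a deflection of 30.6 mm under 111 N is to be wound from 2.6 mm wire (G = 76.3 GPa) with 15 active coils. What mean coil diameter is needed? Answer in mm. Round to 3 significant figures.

20.0 mm

Required rate k = F/δ = 111/30.6 = 3.6275 N/mm
D = (Gd⁴/(8N_a·k))^(1/3) = (76.3×10³·2.6⁴/(8·15·3.6275))^(1/3)
  = (8010.05)^(1/3) = 20.0084 mm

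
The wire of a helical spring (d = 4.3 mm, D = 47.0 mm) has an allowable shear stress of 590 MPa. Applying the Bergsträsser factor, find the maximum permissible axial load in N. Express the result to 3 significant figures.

349 N

C = D/d = 47.0/4.3 = 10.9302
K_B = (4C+2)/(4C−3) = 45.721/40.721 = 1.1228
τ_max = K·8FD/(πd³) → F_max = τ_allow·πd³/(8DK)
F_max = 590·π·4.3³/(8·47.0·1.1228) = 1.4737e+05/422.17 = 349.08 N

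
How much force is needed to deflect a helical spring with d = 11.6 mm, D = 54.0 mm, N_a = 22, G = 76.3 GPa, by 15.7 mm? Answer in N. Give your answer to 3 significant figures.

k = Gd⁴/(8D³N_a) = (76.3×10³)(11.6⁴)/(8·54.0³·22) = 49.85 N/mm
F = k·δ = 49.85 × 15.7 = 782.64 N

783 N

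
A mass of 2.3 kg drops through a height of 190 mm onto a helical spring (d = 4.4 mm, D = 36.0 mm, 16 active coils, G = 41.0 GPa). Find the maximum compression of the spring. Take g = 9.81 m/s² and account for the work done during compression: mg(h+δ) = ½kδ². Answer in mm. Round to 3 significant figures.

k = Gd⁴/(8D³N_a) = (41.0×10³)(4.4⁴)/(8·36.0³·16) = 2.5732 N/mm
W = mg = 2.3 × 9.81 = 22.563 N
½kδ² − Wδ − Wh = 0 → δ = (W + √(W² + 2kWh))/k
δ = (22.563 + √(509.09 + 22062.6))/2.5732 = (22.563 + 150.24)/2.5732 = 67.154 mm

67.2 mm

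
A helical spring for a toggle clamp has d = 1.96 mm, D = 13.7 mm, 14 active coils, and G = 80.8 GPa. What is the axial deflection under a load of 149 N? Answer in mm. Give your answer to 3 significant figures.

k = Gd⁴/(8D³N_a) = (80.8×10³)(1.96⁴)/(8·13.7³·14) = 4.1405 N/mm
δ = F/k = 149 / 4.1405 = 35.986 mm

36.0 mm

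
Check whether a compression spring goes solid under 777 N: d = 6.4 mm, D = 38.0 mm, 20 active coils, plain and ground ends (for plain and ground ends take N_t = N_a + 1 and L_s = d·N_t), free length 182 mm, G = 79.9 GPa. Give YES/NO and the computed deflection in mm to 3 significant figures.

k = Gd⁴/(8D³N_a) = (79.9×10³)(6.4⁴)/(8·38.0³·20) = 15.268 N/mm
N_t = 21; L_s = 6.4·21 = 134.4 mm; δ_solid = L₀ − L_s = 182 − 134.4 = 47.6 mm
δ = F/k = 777/15.268 = 50.889 mm
δ ≥ δ_solid → spring goes solid

YES, δ = 50.9 mm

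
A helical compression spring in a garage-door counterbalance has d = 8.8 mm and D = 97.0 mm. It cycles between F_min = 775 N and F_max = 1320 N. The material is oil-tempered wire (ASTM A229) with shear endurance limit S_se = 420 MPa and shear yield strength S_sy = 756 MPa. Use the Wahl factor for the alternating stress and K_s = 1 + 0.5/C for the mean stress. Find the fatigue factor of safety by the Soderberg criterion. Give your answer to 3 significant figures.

C = D/d = 97.0/8.8 = 11.0227; K_W = (4C−1)/(4C−4)+0.615/C = 1.1306; K_s = 1+0.5/C = 1.0454
F_a = (F_max−F_min)/2 = 272.5 N; F_m = (F_max+F_min)/2 = 1047.5 N
τ_a = K_W·8F_aD/(πd³) = 1.1306 × 98.771 = 111.67 MPa
τ_m = K_s·8F_mD/(πd³) = 1.0454 × 379.68 = 396.9 MPa
Soderberg: 1/n_f = τ_a/S_se + τ_m/S_sy = 111.67/420 + 396.9/756 = 0.26589 + 0.52500 = 0.79089
n_f = 1/0.79089 = 1.264

1.26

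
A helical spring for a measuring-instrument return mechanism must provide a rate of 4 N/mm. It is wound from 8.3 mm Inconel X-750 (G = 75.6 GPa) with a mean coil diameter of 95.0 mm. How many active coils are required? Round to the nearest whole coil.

13

N_a = Gd⁴/(8D³k) = (75.6×10³ × 8.3⁴)/(8 × 95.0³ × 4)
    = 3.58785e+08 / 2.7436e+07 = 13.08 → 13 coils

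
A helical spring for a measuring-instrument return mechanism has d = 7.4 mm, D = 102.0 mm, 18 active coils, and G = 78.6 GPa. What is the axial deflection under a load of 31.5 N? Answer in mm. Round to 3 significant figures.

k = Gd⁴/(8D³N_a) = (78.6×10³)(7.4⁴)/(8·102.0³·18) = 1.5424 N/mm
δ = F/k = 31.5 / 1.5424 = 20.423 mm

20.4 mm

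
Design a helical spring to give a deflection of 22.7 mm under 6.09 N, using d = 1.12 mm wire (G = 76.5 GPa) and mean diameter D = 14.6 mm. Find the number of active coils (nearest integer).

18

Required rate k = F/δ = 6.09/22.7 = 0.26828 N/mm
N_a = Gd⁴/(8D³k) = (76.5×10³ × 1.12⁴)/(8 × 14.6³ × 0.26828)
    = 120374 / 6679.44 = 18.02 → 18 coils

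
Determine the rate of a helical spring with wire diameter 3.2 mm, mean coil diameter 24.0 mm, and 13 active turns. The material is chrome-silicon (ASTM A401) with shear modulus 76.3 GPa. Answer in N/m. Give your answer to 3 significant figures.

5560 N/m

k = Gd⁴/(8D³N_a) = (76.3×10³ × 3.2⁴) / (8 × 24.0³ × 13)
  = 8.00063e+06 / 1.4377e+06 = 5.5649 N/mm = 5564.9 N/m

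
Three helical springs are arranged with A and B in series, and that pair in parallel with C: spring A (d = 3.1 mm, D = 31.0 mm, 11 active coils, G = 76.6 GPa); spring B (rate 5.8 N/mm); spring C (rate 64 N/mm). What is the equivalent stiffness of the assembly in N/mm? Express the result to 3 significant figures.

65.8 N/mm

k_A = Gd⁴/(8D³N_a) = (76.6×10³)(3.1⁴)/(8·31.0³·11) = 2.6984 N/mm
Springs A,B series: k_AB = 1/(1/2.6984+1/5.8) = 1.8416 N/mm; parallel with C: k_eq = 1.8416+64 = 65.842 N/mm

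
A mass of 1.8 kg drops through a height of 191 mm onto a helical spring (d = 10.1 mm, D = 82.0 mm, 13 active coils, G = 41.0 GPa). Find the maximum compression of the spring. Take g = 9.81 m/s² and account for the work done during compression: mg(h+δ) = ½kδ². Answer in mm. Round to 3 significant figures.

32.6 mm

k = Gd⁴/(8D³N_a) = (41.0×10³)(10.1⁴)/(8·82.0³·13) = 7.4404 N/mm
W = mg = 1.8 × 9.81 = 17.658 N
½kδ² − Wδ − Wh = 0 → δ = (W + √(W² + 2kWh))/k
δ = (17.658 + √(311.8 + 50187.9))/7.4404 = (17.658 + 224.72)/7.4404 = 32.576 mm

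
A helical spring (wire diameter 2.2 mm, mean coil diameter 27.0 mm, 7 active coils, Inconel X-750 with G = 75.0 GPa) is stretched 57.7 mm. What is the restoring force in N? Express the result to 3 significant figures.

92.0 N

k = Gd⁴/(8D³N_a) = (75.0×10³)(2.2⁴)/(8·27.0³·7) = 1.5939 N/mm
F = k·δ = 1.5939 × 57.7 = 91.97 N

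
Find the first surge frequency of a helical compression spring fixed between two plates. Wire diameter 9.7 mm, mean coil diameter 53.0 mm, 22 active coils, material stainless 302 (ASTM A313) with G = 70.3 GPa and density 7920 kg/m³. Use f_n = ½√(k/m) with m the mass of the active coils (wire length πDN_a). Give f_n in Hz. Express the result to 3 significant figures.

k = Gd⁴/(8D³N_a) = (70.3×10³)(9.7⁴)/(8·53.0³·22) = 23.752 N/mm = 23752 N/m
Wire length L = πDN_a = π·53.0·22 = 3663.1 mm
m = ρ·(πd²/4)·L = 7920 × 73.898×10⁻⁶ m² × 3.6631 m = 2.1439 kg
f_n = ½√(k/m) = 0.5·√(23752/2.1439) = 0.5·√(11079) = 52.628 Hz

52.6 Hz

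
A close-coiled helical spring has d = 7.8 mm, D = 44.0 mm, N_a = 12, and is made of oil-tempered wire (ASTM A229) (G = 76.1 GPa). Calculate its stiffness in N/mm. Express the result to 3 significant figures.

k = Gd⁴/(8D³N_a) = (76.1×10³ × 7.8⁴) / (8 × 44.0³ × 12)
  = 2.81685e+08 / 8.17766e+06 = 34.446 N/mm

34.4 N/mm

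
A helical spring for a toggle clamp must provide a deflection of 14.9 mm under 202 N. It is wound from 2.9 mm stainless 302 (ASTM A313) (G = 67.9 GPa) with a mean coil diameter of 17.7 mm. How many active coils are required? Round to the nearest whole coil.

8

Required rate k = F/δ = 202/14.9 = 13.557 N/mm
N_a = Gd⁴/(8D³k) = (67.9×10³ × 2.9⁴)/(8 × 17.7³ × 13.557)
    = 4.80244e+06 / 601416 = 7.985 → 8 coils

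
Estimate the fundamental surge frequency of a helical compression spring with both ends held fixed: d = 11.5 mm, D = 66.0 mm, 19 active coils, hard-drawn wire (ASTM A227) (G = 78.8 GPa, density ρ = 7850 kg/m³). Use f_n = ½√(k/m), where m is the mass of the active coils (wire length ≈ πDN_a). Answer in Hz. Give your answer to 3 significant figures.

k = Gd⁴/(8D³N_a) = (78.8×10³)(11.5⁴)/(8·66.0³·19) = 31.539 N/mm = 31539 N/m
Wire length L = πDN_a = π·66.0·19 = 3939.6 mm
m = ρ·(πd²/4)·L = 7850 × 103.87×10⁻⁶ m² × 3.9396 m = 3.2122 kg
f_n = ½√(k/m) = 0.5·√(31539/3.2122) = 0.5·√(9818.4) = 49.544 Hz

49.5 Hz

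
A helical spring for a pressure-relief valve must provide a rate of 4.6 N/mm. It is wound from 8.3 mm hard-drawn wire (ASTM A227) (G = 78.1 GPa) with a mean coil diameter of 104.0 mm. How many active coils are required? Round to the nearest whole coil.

N_a = Gd⁴/(8D³k) = (78.1×10³ × 8.3⁴)/(8 × 104.0³ × 4.6)
    = 3.70649e+08 / 4.1395e+07 = 8.954 → 9 coils

9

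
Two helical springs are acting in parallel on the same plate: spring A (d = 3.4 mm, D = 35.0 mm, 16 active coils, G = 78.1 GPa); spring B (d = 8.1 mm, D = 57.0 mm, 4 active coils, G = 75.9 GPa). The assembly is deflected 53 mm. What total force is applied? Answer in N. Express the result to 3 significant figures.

3020 N

k_A = Gd⁴/(8D³N_a) = (78.1×10³)(3.4⁴)/(8·35.0³·16) = 1.9017 N/mm
k_B = Gd⁴/(8D³N_a) = (75.9×10³)(8.1⁴)/(8·57.0³·4) = 55.132 N/mm
Parallel: k_eq = 1.9017 + 55.132 = 57.034 N/mm
F = k_eq·δ = 57.034·53 = 3022.8 N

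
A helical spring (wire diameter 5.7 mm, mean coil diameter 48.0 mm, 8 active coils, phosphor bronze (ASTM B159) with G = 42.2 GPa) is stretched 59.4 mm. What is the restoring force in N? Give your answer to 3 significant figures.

k = Gd⁴/(8D³N_a) = (42.2×10³)(5.7⁴)/(8·48.0³·8) = 6.2937 N/mm
F = k·δ = 6.2937 × 59.4 = 373.85 N

374 N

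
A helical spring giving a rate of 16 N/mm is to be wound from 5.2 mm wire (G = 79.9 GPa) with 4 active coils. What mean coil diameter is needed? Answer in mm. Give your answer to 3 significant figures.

48.5 mm

D = (Gd⁴/(8N_a·k))^(1/3) = (79.9×10³·5.2⁴/(8·4·16))^(1/3)
  = (114101)^(1/3) = 48.5024 mm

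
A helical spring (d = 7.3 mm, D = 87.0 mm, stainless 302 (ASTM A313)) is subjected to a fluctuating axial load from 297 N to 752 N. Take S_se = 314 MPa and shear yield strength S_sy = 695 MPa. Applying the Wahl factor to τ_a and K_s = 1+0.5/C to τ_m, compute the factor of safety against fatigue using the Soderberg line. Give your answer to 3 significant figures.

1.10

C = D/d = 87.0/7.3 = 11.9178; K_W = (4C−1)/(4C−4)+0.615/C = 1.1203; K_s = 1+0.5/C = 1.0420
F_a = (F_max−F_min)/2 = 227.5 N; F_m = (F_max+F_min)/2 = 524.5 N
τ_a = K_W·8F_aD/(πd³) = 1.1203 × 129.56 = 145.15 MPa
τ_m = K_s·8F_mD/(πd³) = 1.0420 × 298.7 = 311.23 MPa
Soderberg: 1/n_f = τ_a/S_se + τ_m/S_sy = 145.15/314 + 311.23/695 = 0.46225 + 0.44782 = 0.91007
n_f = 1/0.91007 = 1.099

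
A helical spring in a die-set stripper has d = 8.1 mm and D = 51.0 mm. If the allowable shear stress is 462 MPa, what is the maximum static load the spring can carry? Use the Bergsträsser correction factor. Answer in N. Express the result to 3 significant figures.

C = D/d = 51.0/8.1 = 6.2963
K_B = (4C+2)/(4C−3) = 27.185/22.185 = 1.2254
τ_max = K·8FD/(πd³) → F_max = τ_allow·πd³/(8DK)
F_max = 462·π·8.1³/(8·51.0·1.2254) = 7.7134e+05/499.95 = 1542.8 N

1540 N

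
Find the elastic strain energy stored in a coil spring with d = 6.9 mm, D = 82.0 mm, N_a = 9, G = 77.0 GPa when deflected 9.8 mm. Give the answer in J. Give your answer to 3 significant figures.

k = Gd⁴/(8D³N_a) = (77.0×10³)(6.9⁴)/(8·82.0³·9) = 4.3966 N/mm
U = ½kδ² = 0.5 × 4.3966 × 9.8² = 211.12 N·mm = 0.21112 J

0.211 J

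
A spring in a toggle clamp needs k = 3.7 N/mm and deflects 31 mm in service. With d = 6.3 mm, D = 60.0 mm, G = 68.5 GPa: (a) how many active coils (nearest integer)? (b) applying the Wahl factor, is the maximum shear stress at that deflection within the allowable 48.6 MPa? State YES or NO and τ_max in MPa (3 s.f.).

(a) 17 coils; (b) NO, τ_max = 80.2 MPa

N_a = Gd⁴/(8D³k) = (68.5×10³)(6.3⁴)/(8·60.0³·3.7) = 16.88 → N_a = 17
Actual rate k = Gd⁴/(8D³·17) = 3.6733 N/mm
Working load F = kδ = 3.6733·31 = 113.87 N
C = 60.0/6.3 = 9.5238; K_W = (4C−1)/(4C−4)+0.615/C = 1.1526
τ_max = K_W·8FD/(πd³) = 1.1526·69.581 = 80.197 MPa
τ_max > 48.6 MPa → exceeds allowable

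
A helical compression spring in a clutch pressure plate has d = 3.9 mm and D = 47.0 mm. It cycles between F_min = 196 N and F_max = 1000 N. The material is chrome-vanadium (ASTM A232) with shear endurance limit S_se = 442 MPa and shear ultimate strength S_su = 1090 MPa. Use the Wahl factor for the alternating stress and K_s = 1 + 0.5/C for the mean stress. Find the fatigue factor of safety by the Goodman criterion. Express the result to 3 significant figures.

C = D/d = 47.0/3.9 = 12.0513; K_W = (4C−1)/(4C−4)+0.615/C = 1.1189; K_s = 1+0.5/C = 1.0415
F_a = (F_max−F_min)/2 = 402 N; F_m = (F_max+F_min)/2 = 598 N
τ_a = K_W·8F_aD/(πd³) = 1.1189 × 811.09 = 907.53 MPa
τ_m = K_s·8F_mD/(πd³) = 1.0415 × 1206.6 = 1256.6 MPa
Goodman: 1/n_f = τ_a/S_se + τ_m/S_su = 907.53/442 + 1256.6/1090 = 2.05323 + 1.15285 = 3.2061
n_f = 1/3.2061 = 0.3119

0.312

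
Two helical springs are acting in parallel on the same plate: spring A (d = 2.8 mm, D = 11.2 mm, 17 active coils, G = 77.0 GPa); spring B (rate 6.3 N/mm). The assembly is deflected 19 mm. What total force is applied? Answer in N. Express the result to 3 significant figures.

590 N

k_A = Gd⁴/(8D³N_a) = (77.0×10³)(2.8⁴)/(8·11.2³·17) = 24.77 N/mm
Parallel: k_eq = 24.77 + 6.3 = 31.07 N/mm
F = k_eq·δ = 31.07·19 = 590.33 N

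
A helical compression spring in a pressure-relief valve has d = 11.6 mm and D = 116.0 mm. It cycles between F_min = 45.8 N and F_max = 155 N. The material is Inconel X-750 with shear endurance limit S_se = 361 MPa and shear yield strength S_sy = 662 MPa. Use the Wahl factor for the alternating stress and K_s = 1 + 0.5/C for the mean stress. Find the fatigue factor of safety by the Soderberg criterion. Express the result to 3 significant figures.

15.9

C = D/d = 116.0/11.6 = 10.0000; K_W = (4C−1)/(4C−4)+0.615/C = 1.1448; K_s = 1+0.5/C = 1.0500
F_a = (F_max−F_min)/2 = 54.6 N; F_m = (F_max+F_min)/2 = 100.4 N
τ_a = K_W·8F_aD/(πd³) = 1.1448 × 10.333 = 11.829 MPa
τ_m = K_s·8F_mD/(πd³) = 1.0500 × 19 = 19.95 MPa
Soderberg: 1/n_f = τ_a/S_se + τ_m/S_sy = 11.829/361 + 19.95/662 = 0.03277 + 0.03014 = 0.062904
n_f = 1/0.062904 = 15.9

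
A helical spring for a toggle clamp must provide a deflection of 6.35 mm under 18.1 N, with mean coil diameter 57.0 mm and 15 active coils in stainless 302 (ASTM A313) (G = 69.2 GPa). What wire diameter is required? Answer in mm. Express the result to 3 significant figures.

Required rate k = F/δ = 18.1/6.35 = 2.8504 N/mm
d = (8D³N_a·k / G)^(1/4) = (8·57.0³·15·2.8504 / (69.2×10³))^0.25
  = (915.39)^0.25 = 5.5005 mm

5.50 mm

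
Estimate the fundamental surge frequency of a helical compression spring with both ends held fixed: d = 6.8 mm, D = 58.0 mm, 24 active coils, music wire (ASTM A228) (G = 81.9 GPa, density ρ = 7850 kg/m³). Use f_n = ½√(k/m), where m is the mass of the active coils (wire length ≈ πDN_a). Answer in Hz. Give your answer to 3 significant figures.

30.6 Hz

k = Gd⁴/(8D³N_a) = (81.9×10³)(6.8⁴)/(8·58.0³·24) = 4.6745 N/mm = 4674.5 N/m
Wire length L = πDN_a = π·58.0·24 = 4373.1 mm
m = ρ·(πd²/4)·L = 7850 × 36.317×10⁻⁶ m² × 4.3731 m = 1.2467 kg
f_n = ½√(k/m) = 0.5·√(4674.5/1.2467) = 0.5·√(3749.5) = 30.616 Hz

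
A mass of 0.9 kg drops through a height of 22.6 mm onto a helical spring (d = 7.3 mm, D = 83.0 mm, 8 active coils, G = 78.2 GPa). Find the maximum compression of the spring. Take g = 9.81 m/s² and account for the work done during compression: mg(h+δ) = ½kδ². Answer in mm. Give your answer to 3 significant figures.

k = Gd⁴/(8D³N_a) = (78.2×10³)(7.3⁴)/(8·83.0³·8) = 6.0685 N/mm
W = mg = 0.9 × 9.81 = 8.829 N
½kδ² − Wδ − Wh = 0 → δ = (W + √(W² + 2kWh))/k
δ = (8.829 + √(77.951 + 2421.78))/6.0685 = (8.829 + 49.997)/6.0685 = 9.6937 mm

9.69 mm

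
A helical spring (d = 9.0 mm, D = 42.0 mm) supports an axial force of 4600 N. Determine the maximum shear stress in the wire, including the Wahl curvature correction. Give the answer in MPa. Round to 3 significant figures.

902 MPa

Spring index C = D/d = 42.0/9.0 = 4.6667
K_W = (4C−1)/(4C−4) + 0.615/C = 17.667/14.667 + 0.1318 = 1.3363
τ₀ = 8FD/(πd³) = 8·4600·42.0/(π·9.0³) = 1.5456e+06/2290.2 = 674.87 MPa
τ_max = K·τ₀ = 1.3363 × 674.87 = 901.85 MPa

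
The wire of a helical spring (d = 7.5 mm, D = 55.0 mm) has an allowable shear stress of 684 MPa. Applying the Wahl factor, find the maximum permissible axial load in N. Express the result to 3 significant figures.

C = D/d = 55.0/7.5 = 7.3333
K_W = (4C−1)/(4C−4) + 0.615/C = 28.333/25.333 + 0.0839 = 1.2023
τ_max = K·8FD/(πd³) → F_max = τ_allow·πd³/(8DK)
F_max = 684·π·7.5³/(8·55.0·1.2023) = 9.0655e+05/529.01 = 1713.7 N

1710 N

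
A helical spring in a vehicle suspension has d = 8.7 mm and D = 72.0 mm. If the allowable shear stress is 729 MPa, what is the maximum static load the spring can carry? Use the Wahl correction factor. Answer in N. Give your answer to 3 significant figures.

2220 N

C = D/d = 72.0/8.7 = 8.2759
K_W = (4C−1)/(4C−4) + 0.615/C = 32.103/29.103 + 0.0743 = 1.1774
τ_max = K·8FD/(πd³) → F_max = τ_allow·πd³/(8DK)
F_max = 729·π·8.7³/(8·72.0·1.1774) = 1.5081e+06/678.18 = 2223.8 N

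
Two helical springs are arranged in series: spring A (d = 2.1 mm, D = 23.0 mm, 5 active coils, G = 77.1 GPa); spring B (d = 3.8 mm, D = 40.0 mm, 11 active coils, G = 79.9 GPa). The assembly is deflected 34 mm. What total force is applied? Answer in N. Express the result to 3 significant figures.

k_A = Gd⁴/(8D³N_a) = (77.1×10³)(2.1⁴)/(8·23.0³·5) = 3.081 N/mm
k_B = Gd⁴/(8D³N_a) = (79.9×10³)(3.8⁴)/(8·40.0³·11) = 2.9581 N/mm
Series: 1/k_eq = 1/3.081 + 1/2.9581 = 0.66262; k_eq = 1.5092 N/mm
F = k_eq·δ = 1.5092·34 = 51.311 N

51.3 N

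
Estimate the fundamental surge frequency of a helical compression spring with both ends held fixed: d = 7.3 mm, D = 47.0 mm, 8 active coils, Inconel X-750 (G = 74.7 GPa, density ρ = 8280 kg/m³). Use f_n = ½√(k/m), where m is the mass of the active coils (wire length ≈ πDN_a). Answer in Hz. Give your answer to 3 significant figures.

k = Gd⁴/(8D³N_a) = (74.7×10³)(7.3⁴)/(8·47.0³·8) = 31.926 N/mm = 31926 N/m
Wire length L = πDN_a = π·47.0·8 = 1181.2 mm
m = ρ·(πd²/4)·L = 8280 × 41.854×10⁻⁶ m² × 1.1812 m = 0.40936 kg
f_n = ½√(k/m) = 0.5·√(31926/0.40936) = 0.5·√(77989) = 139.63 Hz

140 Hz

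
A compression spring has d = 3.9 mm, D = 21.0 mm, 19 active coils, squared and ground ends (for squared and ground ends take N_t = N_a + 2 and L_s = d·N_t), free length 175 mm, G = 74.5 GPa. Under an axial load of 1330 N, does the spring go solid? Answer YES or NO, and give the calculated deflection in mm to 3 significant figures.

YES, δ = 109 mm

k = Gd⁴/(8D³N_a) = (74.5×10³)(3.9⁴)/(8·21.0³·19) = 12.244 N/mm
N_t = 21; L_s = 3.9·21 = 81.9 mm; δ_solid = L₀ − L_s = 175 − 81.9 = 93.1 mm
δ = F/k = 1330/12.244 = 108.63 mm
δ ≥ δ_solid → spring goes solid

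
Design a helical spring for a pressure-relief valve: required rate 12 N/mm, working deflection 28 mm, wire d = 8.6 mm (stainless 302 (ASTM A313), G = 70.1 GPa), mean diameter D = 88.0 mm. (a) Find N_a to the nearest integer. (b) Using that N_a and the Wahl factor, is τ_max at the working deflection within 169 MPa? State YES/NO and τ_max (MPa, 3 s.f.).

N_a = Gd⁴/(8D³k) = (70.1×10³)(8.6⁴)/(8·88.0³·12) = 5.861 → N_a = 6
Actual rate k = Gd⁴/(8D³·6) = 11.723 N/mm
Working load F = kδ = 11.723·28 = 328.23 N
C = 88.0/8.6 = 10.2326; K_W = (4C−1)/(4C−4)+0.615/C = 1.1413
τ_max = K_W·8FD/(πd³) = 1.1413·115.64 = 131.98 MPa
τ_max ≤ 169 MPa → acceptable

(a) 6 coils; (b) YES, τ_max = 132 MPa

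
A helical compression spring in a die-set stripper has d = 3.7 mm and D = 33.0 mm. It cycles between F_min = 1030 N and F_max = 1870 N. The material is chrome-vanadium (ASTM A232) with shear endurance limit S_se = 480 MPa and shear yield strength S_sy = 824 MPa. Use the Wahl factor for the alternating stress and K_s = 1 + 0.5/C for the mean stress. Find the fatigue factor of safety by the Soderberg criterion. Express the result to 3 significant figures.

C = D/d = 33.0/3.7 = 8.9189; K_W = (4C−1)/(4C−4)+0.615/C = 1.1637; K_s = 1+0.5/C = 1.0561
F_a = (F_max−F_min)/2 = 420 N; F_m = (F_max+F_min)/2 = 1450 N
τ_a = K_W·8F_aD/(πd³) = 1.1637 × 696.78 = 810.82 MPa
τ_m = K_s·8F_mD/(πd³) = 1.0561 × 2405.6 = 2540.4 MPa
Soderberg: 1/n_f = τ_a/S_se + τ_m/S_sy = 810.82/480 + 2540.4/824 = 1.68921 + 3.08304 = 4.7722
n_f = 1/4.7722 = 0.2095

0.210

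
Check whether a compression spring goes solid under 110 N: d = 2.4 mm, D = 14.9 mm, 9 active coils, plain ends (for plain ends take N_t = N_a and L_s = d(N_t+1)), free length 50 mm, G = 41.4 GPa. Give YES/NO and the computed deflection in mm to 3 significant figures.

k = Gd⁴/(8D³N_a) = (41.4×10³)(2.4⁴)/(8·14.9³·9) = 5.7671 N/mm
N_t = 9; L_s = 2.4·10 = 24 mm; δ_solid = L₀ − L_s = 50 − 24 = 26 mm
δ = F/k = 110/5.7671 = 19.074 mm
δ < δ_solid → spring does not go solid

NO, δ = 19.1 mm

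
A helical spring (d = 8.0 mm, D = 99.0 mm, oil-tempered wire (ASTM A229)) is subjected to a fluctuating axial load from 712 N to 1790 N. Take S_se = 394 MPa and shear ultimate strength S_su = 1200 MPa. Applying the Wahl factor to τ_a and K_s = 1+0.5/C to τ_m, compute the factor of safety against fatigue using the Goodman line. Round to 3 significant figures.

0.778

C = D/d = 99.0/8.0 = 12.3750; K_W = (4C−1)/(4C−4)+0.615/C = 1.1156; K_s = 1+0.5/C = 1.0404
F_a = (F_max−F_min)/2 = 539 N; F_m = (F_max+F_min)/2 = 1251 N
τ_a = K_W·8F_aD/(πd³) = 1.1156 × 265.4 = 296.08 MPa
τ_m = K_s·8F_mD/(πd³) = 1.0404 × 615.97 = 640.86 MPa
Goodman: 1/n_f = τ_a/S_se + τ_m/S_su = 296.08/394 + 640.86/1200 = 0.75148 + 0.53405 = 1.2855
n_f = 1/1.2855 = 0.7779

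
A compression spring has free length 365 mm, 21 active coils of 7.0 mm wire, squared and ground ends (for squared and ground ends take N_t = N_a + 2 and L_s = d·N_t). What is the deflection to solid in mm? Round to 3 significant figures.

N_t = 23; L_s = 7.0·23 = 161 mm
δ_solid = L₀ − L_s = 365 − 161 = 204 mm

204 mm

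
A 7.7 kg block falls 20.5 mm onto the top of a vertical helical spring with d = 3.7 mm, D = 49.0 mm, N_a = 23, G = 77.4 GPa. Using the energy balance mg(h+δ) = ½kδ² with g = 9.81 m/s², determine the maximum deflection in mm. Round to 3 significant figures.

244 mm

k = Gd⁴/(8D³N_a) = (77.4×10³)(3.7⁴)/(8·49.0³·23) = 0.6701 N/mm
W = mg = 7.7 × 9.81 = 75.537 N
½kδ² − Wδ − Wh = 0 → δ = (W + √(W² + 2kWh))/k
δ = (75.537 + √(5705.8 + 2075.32))/0.6701 = (75.537 + 88.211)/0.6701 = 244.36 mm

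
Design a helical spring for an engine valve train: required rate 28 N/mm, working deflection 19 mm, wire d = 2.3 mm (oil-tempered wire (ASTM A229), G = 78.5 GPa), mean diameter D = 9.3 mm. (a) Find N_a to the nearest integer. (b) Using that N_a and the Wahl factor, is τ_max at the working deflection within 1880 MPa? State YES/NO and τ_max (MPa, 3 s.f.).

N_a = Gd⁴/(8D³k) = (78.5×10³)(2.3⁴)/(8·9.3³·28) = 12.19 → N_a = 12
Actual rate k = Gd⁴/(8D³·12) = 28.449 N/mm
Working load F = kδ = 28.449·19 = 540.52 N
C = 9.3/2.3 = 4.0435; K_W = (4C−1)/(4C−4)+0.615/C = 1.3985
τ_max = K_W·8FD/(πd³) = 1.3985·1052.1 = 1471.4 MPa
τ_max ≤ 1880 MPa → acceptable

(a) 12 coils; (b) YES, τ_max = 1470 MPa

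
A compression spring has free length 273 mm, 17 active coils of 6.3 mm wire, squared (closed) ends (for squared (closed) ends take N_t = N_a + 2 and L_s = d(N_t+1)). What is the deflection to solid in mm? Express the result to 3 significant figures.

N_t = 19; L_s = 6.3·20 = 126 mm
δ_solid = L₀ − L_s = 273 − 126 = 147 mm

147 mm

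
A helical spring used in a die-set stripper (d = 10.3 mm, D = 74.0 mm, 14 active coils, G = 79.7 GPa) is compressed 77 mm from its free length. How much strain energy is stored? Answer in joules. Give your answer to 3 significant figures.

58.6 J

k = Gd⁴/(8D³N_a) = (79.7×10³)(10.3⁴)/(8·74.0³·14) = 19.765 N/mm
U = ½kδ² = 0.5 × 19.765 × 77² = 58593 N·mm = 58.593 J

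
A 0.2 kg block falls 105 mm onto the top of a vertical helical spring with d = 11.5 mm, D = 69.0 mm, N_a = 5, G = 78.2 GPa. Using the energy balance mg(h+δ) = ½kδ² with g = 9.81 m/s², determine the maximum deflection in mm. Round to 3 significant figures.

2.01 mm

k = Gd⁴/(8D³N_a) = (78.2×10³)(11.5⁴)/(8·69.0³·5) = 104.09 N/mm
W = mg = 0.2 × 9.81 = 1.962 N
½kδ² − Wδ − Wh = 0 → δ = (W + √(W² + 2kWh))/k
δ = (1.962 + √(3.8494 + 42885.4))/104.09 = (1.962 + 207.1)/104.09 = 2.0085 mm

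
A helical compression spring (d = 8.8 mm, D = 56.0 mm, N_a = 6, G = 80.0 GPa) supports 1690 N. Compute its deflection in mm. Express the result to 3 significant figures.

29.7 mm

k = Gd⁴/(8D³N_a) = (80.0×10³)(8.8⁴)/(8·56.0³·6) = 56.914 N/mm
δ = F/k = 1690 / 56.914 = 29.694 mm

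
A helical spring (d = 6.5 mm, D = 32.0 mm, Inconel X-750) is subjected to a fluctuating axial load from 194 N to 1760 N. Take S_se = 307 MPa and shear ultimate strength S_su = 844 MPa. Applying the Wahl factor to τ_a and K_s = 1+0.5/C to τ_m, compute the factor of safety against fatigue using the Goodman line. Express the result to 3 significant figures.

0.728

C = D/d = 32.0/6.5 = 4.9231; K_W = (4C−1)/(4C−4)+0.615/C = 1.3161; K_s = 1+0.5/C = 1.1016
F_a = (F_max−F_min)/2 = 783 N; F_m = (F_max+F_min)/2 = 977 N
τ_a = K_W·8F_aD/(πd³) = 1.3161 × 232.33 = 305.77 MPa
τ_m = K_s·8F_mD/(πd³) = 1.1016 × 289.9 = 319.34 MPa
Goodman: 1/n_f = τ_a/S_se + τ_m/S_su = 305.77/307 + 319.34/844 = 0.99601 + 0.37837 = 1.3744
n_f = 1/1.3744 = 0.7276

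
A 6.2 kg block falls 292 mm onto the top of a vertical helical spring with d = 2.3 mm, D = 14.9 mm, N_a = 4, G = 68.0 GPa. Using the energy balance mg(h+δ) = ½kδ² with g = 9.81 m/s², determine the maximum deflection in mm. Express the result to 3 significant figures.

k = Gd⁴/(8D³N_a) = (68.0×10³)(2.3⁴)/(8·14.9³·4) = 17.977 N/mm
W = mg = 6.2 × 9.81 = 60.822 N
½kδ² − Wδ − Wh = 0 → δ = (W + √(W² + 2kWh))/k
δ = (60.822 + √(3699.3 + 638535))/17.977 = (60.822 + 801.4)/17.977 = 47.963 mm

48.0 mm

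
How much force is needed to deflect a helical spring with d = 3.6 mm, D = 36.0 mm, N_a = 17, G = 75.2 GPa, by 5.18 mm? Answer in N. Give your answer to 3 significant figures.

10.3 N

k = Gd⁴/(8D³N_a) = (75.2×10³)(3.6⁴)/(8·36.0³·17) = 1.9906 N/mm
F = k·δ = 1.9906 × 5.18 = 10.311 N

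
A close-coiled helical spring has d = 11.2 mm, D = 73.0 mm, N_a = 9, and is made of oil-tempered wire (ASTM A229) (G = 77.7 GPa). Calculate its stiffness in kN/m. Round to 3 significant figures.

43.7 kN/m

k = Gd⁴/(8D³N_a) = (77.7×10³ × 11.2⁴) / (8 × 73.0³ × 9)
  = 1.22262e+09 / 2.80092e+07 = 43.651 N/mm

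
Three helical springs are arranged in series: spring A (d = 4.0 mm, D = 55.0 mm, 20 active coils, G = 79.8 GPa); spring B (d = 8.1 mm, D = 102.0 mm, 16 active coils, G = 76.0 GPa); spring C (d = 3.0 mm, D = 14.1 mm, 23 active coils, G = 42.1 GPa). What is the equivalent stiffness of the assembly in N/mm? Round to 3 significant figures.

0.535 N/mm

k_A = Gd⁴/(8D³N_a) = (79.8×10³)(4.0⁴)/(8·55.0³·20) = 0.76742 N/mm
k_B = Gd⁴/(8D³N_a) = (76.0×10³)(8.1⁴)/(8·102.0³·16) = 2.4085 N/mm
k_C = Gd⁴/(8D³N_a) = (42.1×10³)(3.0⁴)/(8·14.1³·23) = 6.6114 N/mm
Series: 1/k_eq = 1/0.76742 + 1/2.4085 + 1/6.6114 = 1.8695; k_eq = 0.5349 N/mm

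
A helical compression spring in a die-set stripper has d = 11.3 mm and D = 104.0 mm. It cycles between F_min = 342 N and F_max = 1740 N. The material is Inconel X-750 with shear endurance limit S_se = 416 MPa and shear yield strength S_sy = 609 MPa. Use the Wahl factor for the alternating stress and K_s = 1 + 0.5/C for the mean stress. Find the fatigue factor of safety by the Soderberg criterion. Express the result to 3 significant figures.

1.45

C = D/d = 104.0/11.3 = 9.2035; K_W = (4C−1)/(4C−4)+0.615/C = 1.1582; K_s = 1+0.5/C = 1.0543
F_a = (F_max−F_min)/2 = 699 N; F_m = (F_max+F_min)/2 = 1041 N
τ_a = K_W·8F_aD/(πd³) = 1.1582 × 128.3 = 148.6 MPa
τ_m = K_s·8F_mD/(πd³) = 1.0543 × 191.07 = 201.45 MPa
Soderberg: 1/n_f = τ_a/S_se + τ_m/S_sy = 148.6/416 + 201.45/609 = 0.35721 + 0.33079 = 0.688
n_f = 1/0.688 = 1.453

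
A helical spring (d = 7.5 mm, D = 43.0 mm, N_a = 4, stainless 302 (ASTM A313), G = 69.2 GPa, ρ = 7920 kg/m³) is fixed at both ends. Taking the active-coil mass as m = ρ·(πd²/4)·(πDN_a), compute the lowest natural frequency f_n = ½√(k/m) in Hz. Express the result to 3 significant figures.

337 Hz

k = Gd⁴/(8D³N_a) = (69.2×10³)(7.5⁴)/(8·43.0³·4) = 86.059 N/mm = 86059 N/m
Wire length L = πDN_a = π·43.0·4 = 540.35 mm
m = ρ·(πd²/4)·L = 7920 × 44.179×10⁻⁶ m² × 0.54035 m = 0.18907 kg
f_n = ½√(k/m) = 0.5·√(86059/0.18907) = 0.5·√(4.5518e+05) = 337.33 Hz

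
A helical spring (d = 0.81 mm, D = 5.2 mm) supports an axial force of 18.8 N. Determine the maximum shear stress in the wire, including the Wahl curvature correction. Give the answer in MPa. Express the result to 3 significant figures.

578 MPa

Spring index C = D/d = 5.2/0.81 = 6.4198
K_W = (4C−1)/(4C−4) + 0.615/C = 24.679/21.679 + 0.0958 = 1.2342
τ₀ = 8FD/(πd³) = 8·18.8·5.2/(π·0.81³) = 782.08/1.6696 = 468.43 MPa
τ_max = K·τ₀ = 1.2342 × 468.43 = 578.13 MPa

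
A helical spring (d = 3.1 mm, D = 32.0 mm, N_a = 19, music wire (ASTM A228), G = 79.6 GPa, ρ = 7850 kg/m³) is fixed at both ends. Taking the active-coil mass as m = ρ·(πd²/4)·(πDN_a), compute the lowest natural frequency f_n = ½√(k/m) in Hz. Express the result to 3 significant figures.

57.1 Hz

k = Gd⁴/(8D³N_a) = (79.6×10³)(3.1⁴)/(8·32.0³·19) = 1.4759 N/mm = 1475.9 N/m
Wire length L = πDN_a = π·32.0·19 = 1910.1 mm
m = ρ·(πd²/4)·L = 7850 × 7.5477×10⁻⁶ m² × 1.9101 m = 0.11317 kg
f_n = ½√(k/m) = 0.5·√(1475.9/0.11317) = 0.5·√(13042) = 57.1 Hz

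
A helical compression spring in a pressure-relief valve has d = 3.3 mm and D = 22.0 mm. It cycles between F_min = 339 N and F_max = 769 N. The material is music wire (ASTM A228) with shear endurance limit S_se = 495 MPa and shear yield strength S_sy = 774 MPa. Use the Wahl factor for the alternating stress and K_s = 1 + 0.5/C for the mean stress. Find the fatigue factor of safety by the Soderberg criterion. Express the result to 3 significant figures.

C = D/d = 22.0/3.3 = 6.6667; K_W = (4C−1)/(4C−4)+0.615/C = 1.2246; K_s = 1+0.5/C = 1.0750
F_a = (F_max−F_min)/2 = 215 N; F_m = (F_max+F_min)/2 = 554 N
τ_a = K_W·8F_aD/(πd³) = 1.2246 × 335.17 = 410.44 MPa
τ_m = K_s·8F_mD/(πd³) = 1.0750 × 863.64 = 928.41 MPa
Soderberg: 1/n_f = τ_a/S_se + τ_m/S_sy = 410.44/495 + 928.41/774 = 0.82918 + 1.19949 = 2.0287
n_f = 1/2.0287 = 0.4929

0.493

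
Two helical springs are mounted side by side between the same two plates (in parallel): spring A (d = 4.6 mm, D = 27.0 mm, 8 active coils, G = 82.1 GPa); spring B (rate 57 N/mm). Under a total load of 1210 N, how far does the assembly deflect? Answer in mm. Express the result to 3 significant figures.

14.0 mm

k_A = Gd⁴/(8D³N_a) = (82.1×10³)(4.6⁴)/(8·27.0³·8) = 29.181 N/mm
Parallel: k_eq = 29.181 + 57 = 86.181 N/mm
δ = F/k_eq = 1210/86.181 = 14.04 mm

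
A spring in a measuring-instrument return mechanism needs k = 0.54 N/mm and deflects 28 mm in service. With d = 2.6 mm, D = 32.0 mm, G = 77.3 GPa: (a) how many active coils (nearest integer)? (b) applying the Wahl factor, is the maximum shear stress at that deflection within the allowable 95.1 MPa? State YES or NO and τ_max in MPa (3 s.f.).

(a) 25 coils; (b) YES, τ_max = 78.1 MPa

N_a = Gd⁴/(8D³k) = (77.3×10³)(2.6⁴)/(8·32.0³·0.54) = 24.95 → N_a = 25
Actual rate k = Gd⁴/(8D³·25) = 0.53901 N/mm
Working load F = kδ = 0.53901·28 = 15.092 N
C = 32.0/2.6 = 12.3077; K_W = (4C−1)/(4C−4)+0.615/C = 1.1163
τ_max = K_W·8FD/(πd³) = 1.1163·69.971 = 78.109 MPa
τ_max ≤ 95.1 MPa → acceptable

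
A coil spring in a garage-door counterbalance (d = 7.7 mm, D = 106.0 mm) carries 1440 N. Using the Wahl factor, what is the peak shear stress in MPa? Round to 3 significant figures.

939 MPa

Spring index C = D/d = 106.0/7.7 = 13.7662
K_W = (4C−1)/(4C−4) + 0.615/C = 54.065/51.065 + 0.0447 = 1.1034
τ₀ = 8FD/(πd³) = 8·1440·106.0/(π·7.7³) = 1.22112e+06/1434.2 = 851.41 MPa
τ_max = K·τ₀ = 1.1034 × 851.41 = 939.46 MPa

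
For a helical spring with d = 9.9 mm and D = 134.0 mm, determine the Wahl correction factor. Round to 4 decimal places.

1.1053

C = D/d = 134.0/9.9 = 13.5354
K_W = (4C−1)/(4C−4) + 0.615/C = 53.141/50.141 + 0.0454 = 1.1053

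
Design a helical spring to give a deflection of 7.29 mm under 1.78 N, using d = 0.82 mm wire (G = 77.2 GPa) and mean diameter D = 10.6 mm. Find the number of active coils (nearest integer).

Required rate k = F/δ = 1.78/7.29 = 0.24417 N/mm
N_a = Gd⁴/(8D³k) = (77.2×10³ × 0.82⁴)/(8 × 10.6³ × 0.24417)
    = 34903.8 / 2326.48 = 15 → 15 coils

15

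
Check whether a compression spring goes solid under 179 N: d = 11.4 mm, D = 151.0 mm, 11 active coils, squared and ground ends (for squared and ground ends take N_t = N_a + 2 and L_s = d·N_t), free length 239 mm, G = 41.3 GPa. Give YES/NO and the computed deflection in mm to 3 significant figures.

k = Gd⁴/(8D³N_a) = (41.3×10³)(11.4⁴)/(8·151.0³·11) = 2.3023 N/mm
N_t = 13; L_s = 11.4·13 = 148.2 mm; δ_solid = L₀ − L_s = 239 − 148.2 = 90.8 mm
δ = F/k = 179/2.3023 = 77.749 mm
δ < δ_solid → spring does not go solid

NO, δ = 77.7 mm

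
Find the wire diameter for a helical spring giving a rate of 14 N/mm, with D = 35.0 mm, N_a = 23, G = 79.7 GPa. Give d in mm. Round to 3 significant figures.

d = (8D³N_a·k / G)^(1/4) = (8·35.0³·23·14 / (79.7×10³))^0.25
  = (1385.8)^0.25 = 6.1013 mm

6.10 mm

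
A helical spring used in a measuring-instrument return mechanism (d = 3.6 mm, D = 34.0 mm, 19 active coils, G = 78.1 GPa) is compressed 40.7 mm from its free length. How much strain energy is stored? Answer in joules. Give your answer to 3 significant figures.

k = Gd⁴/(8D³N_a) = (78.1×10³)(3.6⁴)/(8·34.0³·19) = 2.1957 N/mm
U = ½kδ² = 0.5 × 2.1957 × 40.7² = 1818.6 N·mm = 1.8186 J

1.82 J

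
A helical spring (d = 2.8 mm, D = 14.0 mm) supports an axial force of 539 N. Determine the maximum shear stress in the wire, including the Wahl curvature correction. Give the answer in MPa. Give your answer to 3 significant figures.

Spring index C = D/d = 14.0/2.8 = 5.0000
K_W = (4C−1)/(4C−4) + 0.615/C = 19.000/16.000 + 0.1230 = 1.3105
τ₀ = 8FD/(πd³) = 8·539·14.0/(π·2.8³) = 60368/68.964 = 875.35 MPa
τ_max = K·τ₀ = 1.3105 × 875.35 = 1147.1 MPa

1150 MPa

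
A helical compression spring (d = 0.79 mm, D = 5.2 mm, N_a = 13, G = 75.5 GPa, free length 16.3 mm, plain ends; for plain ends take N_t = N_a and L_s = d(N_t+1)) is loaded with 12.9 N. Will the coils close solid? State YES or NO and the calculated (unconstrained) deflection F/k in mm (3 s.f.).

k = Gd⁴/(8D³N_a) = (75.5×10³)(0.79⁴)/(8·5.2³·13) = 2.011 N/mm
N_t = 13; L_s = 0.79·14 = 11.06 mm; δ_solid = L₀ − L_s = 16.3 − 11.06 = 5.24 mm
δ = F/k = 12.9/2.011 = 6.4147 mm
δ ≥ δ_solid → spring goes solid

YES, δ = 6.41 mm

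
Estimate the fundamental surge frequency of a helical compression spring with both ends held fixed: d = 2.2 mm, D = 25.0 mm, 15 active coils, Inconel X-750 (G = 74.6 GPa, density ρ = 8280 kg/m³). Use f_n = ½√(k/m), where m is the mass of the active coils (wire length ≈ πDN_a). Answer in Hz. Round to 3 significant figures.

79.3 Hz

k = Gd⁴/(8D³N_a) = (74.6×10³)(2.2⁴)/(8·25.0³·15) = 0.93203 N/mm = 932.03 N/m
Wire length L = πDN_a = π·25.0·15 = 1178.1 mm
m = ρ·(πd²/4)·L = 8280 × 3.8013×10⁻⁶ m² × 1.1781 m = 0.037081 kg
f_n = ½√(k/m) = 0.5·√(932.03/0.037081) = 0.5·√(25135) = 79.27 Hz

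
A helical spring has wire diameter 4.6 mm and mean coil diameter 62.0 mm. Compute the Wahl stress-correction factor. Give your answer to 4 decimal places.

C = D/d = 62.0/4.6 = 13.4783
K_W = (4C−1)/(4C−4) + 0.615/C = 52.913/49.913 + 0.0456 = 1.1057

1.1057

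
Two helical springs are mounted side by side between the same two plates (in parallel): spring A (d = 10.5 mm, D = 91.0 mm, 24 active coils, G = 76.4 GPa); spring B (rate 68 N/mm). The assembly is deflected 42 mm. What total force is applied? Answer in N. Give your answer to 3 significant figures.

k_A = Gd⁴/(8D³N_a) = (76.4×10³)(10.5⁴)/(8·91.0³·24) = 6.4184 N/mm
Parallel: k_eq = 6.4184 + 68 = 74.418 N/mm
F = k_eq·δ = 74.418·42 = 3125.6 N

3130 N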